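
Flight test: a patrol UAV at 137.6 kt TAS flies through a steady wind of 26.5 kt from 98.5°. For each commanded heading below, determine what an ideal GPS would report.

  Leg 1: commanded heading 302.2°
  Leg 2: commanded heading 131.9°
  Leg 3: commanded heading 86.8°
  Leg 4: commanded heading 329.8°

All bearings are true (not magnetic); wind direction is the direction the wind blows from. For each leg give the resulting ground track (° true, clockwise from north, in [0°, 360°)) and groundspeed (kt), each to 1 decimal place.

Leg 1: track=298.4°, groundspeed=162.2 kt
Leg 2: track=139.1°, groundspeed=116.4 kt
Leg 3: track=84.0°, groundspeed=111.8 kt
Leg 4: track=322.2°, groundspeed=155.5 kt

Leg 1: heading 302.2°; drift -3.8° → track 298.4°, groundspeed 162.2 kt
Leg 2: heading 131.9°; drift +7.2° → track 139.1°, groundspeed 116.4 kt
Leg 3: heading 86.8°; drift -2.8° → track 84.0°, groundspeed 111.8 kt
Leg 4: heading 329.8°; drift -7.6° → track 322.2°, groundspeed 155.5 kt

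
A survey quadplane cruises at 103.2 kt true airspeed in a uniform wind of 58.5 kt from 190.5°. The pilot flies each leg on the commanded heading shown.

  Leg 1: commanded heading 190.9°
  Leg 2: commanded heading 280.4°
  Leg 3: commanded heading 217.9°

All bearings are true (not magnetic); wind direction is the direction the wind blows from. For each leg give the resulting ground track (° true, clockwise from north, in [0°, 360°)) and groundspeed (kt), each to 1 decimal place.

Leg 1: heading 190.9°; drift +0.5° → track 191.4°, groundspeed 44.7 kt
Leg 2: heading 280.4°; drift +29.6° → track 310.0°, groundspeed 118.5 kt
Leg 3: heading 217.9°; drift +27.7° → track 245.6°, groundspeed 57.9 kt

Leg 1: track=191.4°, groundspeed=44.7 kt
Leg 2: track=310.0°, groundspeed=118.5 kt
Leg 3: track=245.6°, groundspeed=57.9 kt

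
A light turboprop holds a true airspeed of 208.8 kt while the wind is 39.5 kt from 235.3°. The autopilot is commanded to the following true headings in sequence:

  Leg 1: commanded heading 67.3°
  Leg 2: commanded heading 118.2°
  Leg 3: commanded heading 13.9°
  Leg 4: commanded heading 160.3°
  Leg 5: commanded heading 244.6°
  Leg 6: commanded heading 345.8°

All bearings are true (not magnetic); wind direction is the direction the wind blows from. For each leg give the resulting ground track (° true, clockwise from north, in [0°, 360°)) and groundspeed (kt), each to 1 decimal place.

Leg 1: track=65.4°, groundspeed=247.6 kt
Leg 2: track=109.4°, groundspeed=229.5 kt
Leg 3: track=20.2°, groundspeed=239.9 kt
Leg 4: track=149.4°, groundspeed=202.2 kt
Leg 5: track=246.8°, groundspeed=169.9 kt
Leg 6: track=355.2°, groundspeed=225.7 kt

Leg 1: heading 67.3°; drift -1.9° → track 65.4°, groundspeed 247.6 kt
Leg 2: heading 118.2°; drift -8.8° → track 109.4°, groundspeed 229.5 kt
Leg 3: heading 13.9°; drift +6.3° → track 20.2°, groundspeed 239.9 kt
Leg 4: heading 160.3°; drift -10.9° → track 149.4°, groundspeed 202.2 kt
Leg 5: heading 244.6°; drift +2.2° → track 246.8°, groundspeed 169.9 kt
Leg 6: heading 345.8°; drift +9.4° → track 355.2°, groundspeed 225.7 kt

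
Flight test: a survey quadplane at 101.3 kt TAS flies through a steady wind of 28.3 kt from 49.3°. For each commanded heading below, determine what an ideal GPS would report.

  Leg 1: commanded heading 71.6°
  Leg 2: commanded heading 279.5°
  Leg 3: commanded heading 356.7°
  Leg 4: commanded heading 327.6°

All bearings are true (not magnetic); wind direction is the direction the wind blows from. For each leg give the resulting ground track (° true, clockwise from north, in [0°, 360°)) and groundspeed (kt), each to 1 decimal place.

Leg 1: heading 71.6°; drift +8.1° → track 79.7°, groundspeed 75.9 kt
Leg 2: heading 279.5°; drift -10.3° → track 269.2°, groundspeed 121.4 kt
Leg 3: heading 356.7°; drift -15.0° → track 341.7°, groundspeed 87.1 kt
Leg 4: heading 327.6°; drift -16.1° → track 311.5°, groundspeed 101.2 kt

Leg 1: track=79.7°, groundspeed=75.9 kt
Leg 2: track=269.2°, groundspeed=121.4 kt
Leg 3: track=341.7°, groundspeed=87.1 kt
Leg 4: track=311.5°, groundspeed=101.2 kt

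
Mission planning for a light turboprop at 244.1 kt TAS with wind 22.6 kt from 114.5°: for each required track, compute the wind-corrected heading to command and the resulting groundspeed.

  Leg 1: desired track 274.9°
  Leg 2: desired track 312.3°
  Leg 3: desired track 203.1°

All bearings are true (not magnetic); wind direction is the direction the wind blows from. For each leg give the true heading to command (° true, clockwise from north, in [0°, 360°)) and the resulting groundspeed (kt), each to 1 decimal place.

Leg 1: desired track 274.9°; wind correction -1.8° → command heading 273.1°, groundspeed 265.3 kt
Leg 2: desired track 312.3°; wind correction +1.6° → command heading 313.9°, groundspeed 265.5 kt
Leg 3: desired track 203.1°; wind correction -5.3° → command heading 197.8°, groundspeed 242.5 kt

Leg 1: heading=273.1°, groundspeed=265.3 kt
Leg 2: heading=313.9°, groundspeed=265.5 kt
Leg 3: heading=197.8°, groundspeed=242.5 kt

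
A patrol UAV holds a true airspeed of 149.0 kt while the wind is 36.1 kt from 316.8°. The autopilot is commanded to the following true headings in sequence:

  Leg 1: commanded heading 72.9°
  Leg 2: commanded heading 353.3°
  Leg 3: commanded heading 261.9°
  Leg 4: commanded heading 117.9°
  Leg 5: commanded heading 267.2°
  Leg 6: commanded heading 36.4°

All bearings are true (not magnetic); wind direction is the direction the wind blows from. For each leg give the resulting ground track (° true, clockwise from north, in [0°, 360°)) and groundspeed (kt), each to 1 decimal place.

Leg 1: track=84.0°, groundspeed=168.0 kt
Leg 2: track=3.4°, groundspeed=121.9 kt
Leg 3: track=248.9°, groundspeed=131.6 kt
Leg 4: track=121.6°, groundspeed=183.5 kt
Leg 5: track=254.9°, groundspeed=128.6 kt
Leg 6: track=50.4°, groundspeed=146.8 kt

Leg 1: heading 72.9°; drift +11.1° → track 84.0°, groundspeed 168.0 kt
Leg 2: heading 353.3°; drift +10.1° → track 3.4°, groundspeed 121.9 kt
Leg 3: heading 261.9°; drift -13.0° → track 248.9°, groundspeed 131.6 kt
Leg 4: heading 117.9°; drift +3.7° → track 121.6°, groundspeed 183.5 kt
Leg 5: heading 267.2°; drift -12.3° → track 254.9°, groundspeed 128.6 kt
Leg 6: heading 36.4°; drift +14.0° → track 50.4°, groundspeed 146.8 kt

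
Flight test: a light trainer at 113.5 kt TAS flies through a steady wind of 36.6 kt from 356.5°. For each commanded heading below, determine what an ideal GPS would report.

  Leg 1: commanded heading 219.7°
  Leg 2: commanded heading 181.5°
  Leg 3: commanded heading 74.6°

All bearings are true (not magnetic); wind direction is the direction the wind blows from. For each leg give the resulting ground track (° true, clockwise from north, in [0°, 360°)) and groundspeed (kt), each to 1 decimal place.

Leg 1: heading 219.7°; drift -10.1° → track 209.6°, groundspeed 142.4 kt
Leg 2: heading 181.5°; drift -1.2° → track 180.3°, groundspeed 150.0 kt
Leg 3: heading 74.6°; drift +18.7° → track 93.3°, groundspeed 111.8 kt

Leg 1: track=209.6°, groundspeed=142.4 kt
Leg 2: track=180.3°, groundspeed=150.0 kt
Leg 3: track=93.3°, groundspeed=111.8 kt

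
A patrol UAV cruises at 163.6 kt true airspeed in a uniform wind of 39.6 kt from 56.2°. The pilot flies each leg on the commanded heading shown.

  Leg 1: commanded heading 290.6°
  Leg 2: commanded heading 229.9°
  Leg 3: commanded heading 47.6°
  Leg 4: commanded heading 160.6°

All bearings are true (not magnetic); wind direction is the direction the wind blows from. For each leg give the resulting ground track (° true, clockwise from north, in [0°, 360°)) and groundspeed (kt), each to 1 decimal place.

Leg 1: heading 290.6°; drift -9.8° → track 280.8°, groundspeed 189.4 kt
Leg 2: heading 229.9°; drift +1.2° → track 231.1°, groundspeed 203.0 kt
Leg 3: heading 47.6°; drift -2.7° → track 44.9°, groundspeed 124.6 kt
Leg 4: heading 160.6°; drift +12.5° → track 173.1°, groundspeed 177.6 kt

Leg 1: track=280.8°, groundspeed=189.4 kt
Leg 2: track=231.1°, groundspeed=203.0 kt
Leg 3: track=44.9°, groundspeed=124.6 kt
Leg 4: track=173.1°, groundspeed=177.6 kt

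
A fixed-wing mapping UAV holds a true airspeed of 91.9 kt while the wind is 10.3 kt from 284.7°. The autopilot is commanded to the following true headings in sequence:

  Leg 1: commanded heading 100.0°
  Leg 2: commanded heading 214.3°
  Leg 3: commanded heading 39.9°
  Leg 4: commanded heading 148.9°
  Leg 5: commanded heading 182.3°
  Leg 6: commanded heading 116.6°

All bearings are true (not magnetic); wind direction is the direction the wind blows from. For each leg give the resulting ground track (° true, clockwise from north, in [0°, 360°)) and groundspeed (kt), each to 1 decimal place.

Leg 1: track=100.5°, groundspeed=102.2 kt
Leg 2: track=208.0°, groundspeed=89.0 kt
Leg 3: track=45.4°, groundspeed=96.7 kt
Leg 4: track=144.8°, groundspeed=99.5 kt
Leg 5: track=176.2°, groundspeed=94.6 kt
Leg 6: track=115.4°, groundspeed=102.0 kt

Leg 1: heading 100.0°; drift +0.5° → track 100.5°, groundspeed 102.2 kt
Leg 2: heading 214.3°; drift -6.3° → track 208.0°, groundspeed 89.0 kt
Leg 3: heading 39.9°; drift +5.5° → track 45.4°, groundspeed 96.7 kt
Leg 4: heading 148.9°; drift -4.1° → track 144.8°, groundspeed 99.5 kt
Leg 5: heading 182.3°; drift -6.1° → track 176.2°, groundspeed 94.6 kt
Leg 6: heading 116.6°; drift -1.2° → track 115.4°, groundspeed 102.0 kt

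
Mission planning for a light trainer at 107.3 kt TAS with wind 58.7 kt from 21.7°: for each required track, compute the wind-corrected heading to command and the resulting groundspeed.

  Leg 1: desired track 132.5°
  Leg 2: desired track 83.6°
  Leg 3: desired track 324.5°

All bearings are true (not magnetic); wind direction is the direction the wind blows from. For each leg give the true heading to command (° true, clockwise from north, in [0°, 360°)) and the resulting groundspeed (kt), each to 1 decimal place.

Leg 1: desired track 132.5°; wind correction -30.8° → command heading 101.7°, groundspeed 113.1 kt
Leg 2: desired track 83.6°; wind correction -28.9° → command heading 54.7°, groundspeed 66.3 kt
Leg 3: desired track 324.5°; wind correction +27.4° → command heading 351.9°, groundspeed 63.5 kt

Leg 1: heading=101.7°, groundspeed=113.1 kt
Leg 2: heading=54.7°, groundspeed=66.3 kt
Leg 3: heading=351.9°, groundspeed=63.5 kt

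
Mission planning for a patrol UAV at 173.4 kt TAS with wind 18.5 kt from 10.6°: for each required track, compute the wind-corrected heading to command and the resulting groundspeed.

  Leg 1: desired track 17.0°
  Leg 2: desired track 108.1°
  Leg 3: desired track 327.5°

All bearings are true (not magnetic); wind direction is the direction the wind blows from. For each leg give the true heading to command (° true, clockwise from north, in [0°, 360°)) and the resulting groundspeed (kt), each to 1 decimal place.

Leg 1: desired track 17.0°; wind correction -0.7° → command heading 16.3°, groundspeed 155.0 kt
Leg 2: desired track 108.1°; wind correction -6.1° → command heading 102.0°, groundspeed 174.8 kt
Leg 3: desired track 327.5°; wind correction +4.2° → command heading 331.7°, groundspeed 159.4 kt

Leg 1: heading=16.3°, groundspeed=155.0 kt
Leg 2: heading=102.0°, groundspeed=174.8 kt
Leg 3: heading=331.7°, groundspeed=159.4 kt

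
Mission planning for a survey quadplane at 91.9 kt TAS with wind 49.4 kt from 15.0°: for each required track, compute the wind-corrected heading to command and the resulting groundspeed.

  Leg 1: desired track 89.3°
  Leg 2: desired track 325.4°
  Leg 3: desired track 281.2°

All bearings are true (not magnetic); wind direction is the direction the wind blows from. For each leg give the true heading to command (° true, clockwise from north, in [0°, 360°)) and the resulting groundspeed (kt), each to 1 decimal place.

Leg 1: heading=58.1°, groundspeed=65.3 kt
Leg 2: heading=349.6°, groundspeed=51.8 kt
Leg 3: heading=313.6°, groundspeed=80.8 kt

Leg 1: desired track 89.3°; wind correction -31.2° → command heading 58.1°, groundspeed 65.3 kt
Leg 2: desired track 325.4°; wind correction +24.2° → command heading 349.6°, groundspeed 51.8 kt
Leg 3: desired track 281.2°; wind correction +32.4° → command heading 313.6°, groundspeed 80.8 kt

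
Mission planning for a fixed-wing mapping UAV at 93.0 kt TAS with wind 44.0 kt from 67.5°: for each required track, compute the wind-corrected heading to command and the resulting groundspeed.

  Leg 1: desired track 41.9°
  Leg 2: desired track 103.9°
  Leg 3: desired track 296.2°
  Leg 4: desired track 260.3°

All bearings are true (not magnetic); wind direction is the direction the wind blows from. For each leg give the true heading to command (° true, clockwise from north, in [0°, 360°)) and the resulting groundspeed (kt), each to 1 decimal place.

Leg 1: heading=53.7°, groundspeed=51.4 kt
Leg 2: heading=87.6°, groundspeed=53.8 kt
Leg 3: heading=317.0°, groundspeed=116.0 kt
Leg 4: heading=266.3°, groundspeed=135.4 kt

Leg 1: desired track 41.9°; wind correction +11.8° → command heading 53.7°, groundspeed 51.4 kt
Leg 2: desired track 103.9°; wind correction -16.3° → command heading 87.6°, groundspeed 53.8 kt
Leg 3: desired track 296.2°; wind correction +20.8° → command heading 317.0°, groundspeed 116.0 kt
Leg 4: desired track 260.3°; wind correction +6.0° → command heading 266.3°, groundspeed 135.4 kt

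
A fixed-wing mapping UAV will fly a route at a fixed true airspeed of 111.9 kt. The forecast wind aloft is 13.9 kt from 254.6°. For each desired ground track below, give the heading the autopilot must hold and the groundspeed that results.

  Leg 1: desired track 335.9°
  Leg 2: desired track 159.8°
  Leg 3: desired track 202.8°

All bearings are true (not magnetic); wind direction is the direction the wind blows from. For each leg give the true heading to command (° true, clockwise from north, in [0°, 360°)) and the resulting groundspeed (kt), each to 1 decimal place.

Leg 1: desired track 335.9°; wind correction -7.1° → command heading 328.8°, groundspeed 109.0 kt
Leg 2: desired track 159.8°; wind correction +7.1° → command heading 166.9°, groundspeed 112.2 kt
Leg 3: desired track 202.8°; wind correction +5.6° → command heading 208.4°, groundspeed 102.8 kt

Leg 1: heading=328.8°, groundspeed=109.0 kt
Leg 2: heading=166.9°, groundspeed=112.2 kt
Leg 3: heading=208.4°, groundspeed=102.8 kt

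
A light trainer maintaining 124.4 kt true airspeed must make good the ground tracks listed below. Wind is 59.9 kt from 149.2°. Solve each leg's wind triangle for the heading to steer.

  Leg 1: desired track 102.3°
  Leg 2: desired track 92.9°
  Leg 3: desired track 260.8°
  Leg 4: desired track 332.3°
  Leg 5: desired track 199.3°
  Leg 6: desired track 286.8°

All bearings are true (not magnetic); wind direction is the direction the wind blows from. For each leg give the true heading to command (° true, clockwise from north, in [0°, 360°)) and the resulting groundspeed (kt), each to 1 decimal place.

Leg 1: heading=122.9°, groundspeed=75.5 kt
Leg 2: heading=116.5°, groundspeed=80.7 kt
Leg 3: heading=234.2°, groundspeed=133.3 kt
Leg 4: heading=333.8°, groundspeed=184.2 kt
Leg 5: heading=177.6°, groundspeed=77.2 kt
Leg 6: heading=267.9°, groundspeed=161.9 kt

Leg 1: desired track 102.3°; wind correction +20.6° → command heading 122.9°, groundspeed 75.5 kt
Leg 2: desired track 92.9°; wind correction +23.6° → command heading 116.5°, groundspeed 80.7 kt
Leg 3: desired track 260.8°; wind correction -26.6° → command heading 234.2°, groundspeed 133.3 kt
Leg 4: desired track 332.3°; wind correction +1.5° → command heading 333.8°, groundspeed 184.2 kt
Leg 5: desired track 199.3°; wind correction -21.7° → command heading 177.6°, groundspeed 77.2 kt
Leg 6: desired track 286.8°; wind correction -18.9° → command heading 267.9°, groundspeed 161.9 kt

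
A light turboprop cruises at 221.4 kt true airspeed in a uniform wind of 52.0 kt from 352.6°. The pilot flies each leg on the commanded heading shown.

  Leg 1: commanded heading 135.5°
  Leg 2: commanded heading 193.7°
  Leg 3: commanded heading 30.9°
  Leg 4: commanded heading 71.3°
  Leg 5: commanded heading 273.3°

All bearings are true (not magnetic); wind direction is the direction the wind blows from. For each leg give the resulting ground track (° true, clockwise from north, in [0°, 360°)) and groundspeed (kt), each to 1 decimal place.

Leg 1: heading 135.5°; drift +6.8° → track 142.3°, groundspeed 264.7 kt
Leg 2: heading 193.7°; drift -4.0° → track 189.7°, groundspeed 270.6 kt
Leg 3: heading 30.9°; drift +10.1° → track 41.0°, groundspeed 183.4 kt
Leg 4: heading 71.3°; drift +13.6° → track 84.9°, groundspeed 217.3 kt
Leg 5: heading 273.3°; drift -13.6° → track 259.7°, groundspeed 217.8 kt

Leg 1: track=142.3°, groundspeed=264.7 kt
Leg 2: track=189.7°, groundspeed=270.6 kt
Leg 3: track=41.0°, groundspeed=183.4 kt
Leg 4: track=84.9°, groundspeed=217.3 kt
Leg 5: track=259.7°, groundspeed=217.8 kt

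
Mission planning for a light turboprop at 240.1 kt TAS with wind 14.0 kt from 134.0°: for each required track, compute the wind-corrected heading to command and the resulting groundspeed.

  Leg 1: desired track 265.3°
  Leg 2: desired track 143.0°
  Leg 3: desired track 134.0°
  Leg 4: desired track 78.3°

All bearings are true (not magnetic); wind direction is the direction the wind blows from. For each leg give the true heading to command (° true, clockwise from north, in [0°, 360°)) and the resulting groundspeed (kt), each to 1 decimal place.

Leg 1: desired track 265.3°; wind correction -2.5° → command heading 262.8°, groundspeed 249.1 kt
Leg 2: desired track 143.0°; wind correction -0.5° → command heading 142.5°, groundspeed 226.3 kt
Leg 3: desired track 134.0°; wind correction +0.0° → command heading 134.0°, groundspeed 226.1 kt
Leg 4: desired track 78.3°; wind correction +2.8° → command heading 81.1°, groundspeed 231.9 kt

Leg 1: heading=262.8°, groundspeed=249.1 kt
Leg 2: heading=142.5°, groundspeed=226.3 kt
Leg 3: heading=134.0°, groundspeed=226.1 kt
Leg 4: heading=81.1°, groundspeed=231.9 kt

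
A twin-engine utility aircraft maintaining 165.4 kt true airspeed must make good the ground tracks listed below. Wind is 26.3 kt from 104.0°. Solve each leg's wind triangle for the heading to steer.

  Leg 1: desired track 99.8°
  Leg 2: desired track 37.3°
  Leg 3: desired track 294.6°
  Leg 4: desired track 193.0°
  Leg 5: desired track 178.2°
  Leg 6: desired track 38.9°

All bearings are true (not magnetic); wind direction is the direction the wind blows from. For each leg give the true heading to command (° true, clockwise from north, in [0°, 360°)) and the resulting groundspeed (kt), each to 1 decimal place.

Leg 1: desired track 99.8°; wind correction +0.7° → command heading 100.5°, groundspeed 139.2 kt
Leg 2: desired track 37.3°; wind correction +8.4° → command heading 45.7°, groundspeed 153.2 kt
Leg 3: desired track 294.6°; wind correction +1.7° → command heading 296.3°, groundspeed 191.2 kt
Leg 4: desired track 193.0°; wind correction -9.1° → command heading 183.9°, groundspeed 162.8 kt
Leg 5: desired track 178.2°; wind correction -8.8° → command heading 169.4°, groundspeed 156.3 kt
Leg 6: desired track 38.9°; wind correction +8.3° → command heading 47.2°, groundspeed 152.6 kt

Leg 1: heading=100.5°, groundspeed=139.2 kt
Leg 2: heading=45.7°, groundspeed=153.2 kt
Leg 3: heading=296.3°, groundspeed=191.2 kt
Leg 4: heading=183.9°, groundspeed=162.8 kt
Leg 5: heading=169.4°, groundspeed=156.3 kt
Leg 6: heading=47.2°, groundspeed=152.6 kt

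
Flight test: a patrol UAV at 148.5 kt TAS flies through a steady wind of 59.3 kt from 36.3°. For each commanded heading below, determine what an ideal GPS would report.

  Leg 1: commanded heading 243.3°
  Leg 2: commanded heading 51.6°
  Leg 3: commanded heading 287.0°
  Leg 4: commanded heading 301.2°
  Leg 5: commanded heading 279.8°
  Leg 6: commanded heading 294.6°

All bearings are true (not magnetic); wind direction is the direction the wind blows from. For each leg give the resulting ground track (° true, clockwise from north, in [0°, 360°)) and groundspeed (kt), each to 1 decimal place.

Leg 1: track=235.7°, groundspeed=203.1 kt
Leg 2: track=61.3°, groundspeed=92.6 kt
Leg 3: track=268.6°, groundspeed=177.2 kt
Leg 4: track=280.2°, groundspeed=164.7 kt
Leg 5: track=262.9°, groundspeed=182.8 kt
Leg 6: track=274.7°, groundspeed=170.7 kt

Leg 1: heading 243.3°; drift -7.6° → track 235.7°, groundspeed 203.1 kt
Leg 2: heading 51.6°; drift +9.7° → track 61.3°, groundspeed 92.6 kt
Leg 3: heading 287.0°; drift -18.4° → track 268.6°, groundspeed 177.2 kt
Leg 4: heading 301.2°; drift -21.0° → track 280.2°, groundspeed 164.7 kt
Leg 5: heading 279.8°; drift -16.9° → track 262.9°, groundspeed 182.8 kt
Leg 6: heading 294.6°; drift -19.9° → track 274.7°, groundspeed 170.7 kt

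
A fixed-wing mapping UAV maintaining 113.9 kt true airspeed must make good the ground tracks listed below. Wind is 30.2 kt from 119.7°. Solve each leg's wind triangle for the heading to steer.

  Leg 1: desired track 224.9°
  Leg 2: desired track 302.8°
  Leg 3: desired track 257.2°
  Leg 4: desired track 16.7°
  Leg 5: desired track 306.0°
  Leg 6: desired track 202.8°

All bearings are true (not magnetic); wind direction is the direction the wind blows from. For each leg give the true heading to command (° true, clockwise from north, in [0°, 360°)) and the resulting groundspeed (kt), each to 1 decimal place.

Leg 1: desired track 224.9°; wind correction -14.8° → command heading 210.1°, groundspeed 118.0 kt
Leg 2: desired track 302.8°; wind correction +0.8° → command heading 303.6°, groundspeed 144.0 kt
Leg 3: desired track 257.2°; wind correction -10.3° → command heading 246.9°, groundspeed 134.3 kt
Leg 4: desired track 16.7°; wind correction +15.0° → command heading 31.7°, groundspeed 116.8 kt
Leg 5: desired track 306.0°; wind correction +1.7° → command heading 307.7°, groundspeed 143.9 kt
Leg 6: desired track 202.8°; wind correction -15.3° → command heading 187.5°, groundspeed 106.3 kt

Leg 1: heading=210.1°, groundspeed=118.0 kt
Leg 2: heading=303.6°, groundspeed=144.0 kt
Leg 3: heading=246.9°, groundspeed=134.3 kt
Leg 4: heading=31.7°, groundspeed=116.8 kt
Leg 5: heading=307.7°, groundspeed=143.9 kt
Leg 6: heading=187.5°, groundspeed=106.3 kt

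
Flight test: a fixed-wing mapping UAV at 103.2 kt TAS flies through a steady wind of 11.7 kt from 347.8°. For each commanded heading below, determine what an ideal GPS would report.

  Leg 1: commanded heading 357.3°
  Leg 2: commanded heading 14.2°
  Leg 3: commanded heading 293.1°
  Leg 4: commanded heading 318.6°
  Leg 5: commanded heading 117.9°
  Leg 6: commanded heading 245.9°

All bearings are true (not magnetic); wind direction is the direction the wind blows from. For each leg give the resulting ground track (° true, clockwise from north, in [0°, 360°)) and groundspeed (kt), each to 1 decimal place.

Leg 1: heading 357.3°; drift +1.2° → track 358.5°, groundspeed 91.7 kt
Leg 2: heading 14.2°; drift +3.2° → track 17.4°, groundspeed 92.9 kt
Leg 3: heading 293.1°; drift -5.7° → track 287.4°, groundspeed 96.9 kt
Leg 4: heading 318.6°; drift -3.5° → track 315.1°, groundspeed 93.2 kt
Leg 5: heading 117.9°; drift +4.6° → track 122.5°, groundspeed 111.1 kt
Leg 6: heading 245.9°; drift -6.2° → track 239.7°, groundspeed 106.2 kt

Leg 1: track=358.5°, groundspeed=91.7 kt
Leg 2: track=17.4°, groundspeed=92.9 kt
Leg 3: track=287.4°, groundspeed=96.9 kt
Leg 4: track=315.1°, groundspeed=93.2 kt
Leg 5: track=122.5°, groundspeed=111.1 kt
Leg 6: track=239.7°, groundspeed=106.2 kt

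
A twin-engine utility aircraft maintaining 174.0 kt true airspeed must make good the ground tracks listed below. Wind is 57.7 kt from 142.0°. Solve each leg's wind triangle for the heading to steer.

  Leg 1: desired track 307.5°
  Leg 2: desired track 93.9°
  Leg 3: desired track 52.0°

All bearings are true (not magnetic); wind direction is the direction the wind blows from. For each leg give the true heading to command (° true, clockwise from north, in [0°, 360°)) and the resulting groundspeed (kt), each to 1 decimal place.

Leg 1: desired track 307.5°; wind correction -4.8° → command heading 302.7°, groundspeed 229.3 kt
Leg 2: desired track 93.9°; wind correction +14.3° → command heading 108.2°, groundspeed 130.1 kt
Leg 3: desired track 52.0°; wind correction +19.4° → command heading 71.4°, groundspeed 164.2 kt

Leg 1: heading=302.7°, groundspeed=229.3 kt
Leg 2: heading=108.2°, groundspeed=130.1 kt
Leg 3: heading=71.4°, groundspeed=164.2 kt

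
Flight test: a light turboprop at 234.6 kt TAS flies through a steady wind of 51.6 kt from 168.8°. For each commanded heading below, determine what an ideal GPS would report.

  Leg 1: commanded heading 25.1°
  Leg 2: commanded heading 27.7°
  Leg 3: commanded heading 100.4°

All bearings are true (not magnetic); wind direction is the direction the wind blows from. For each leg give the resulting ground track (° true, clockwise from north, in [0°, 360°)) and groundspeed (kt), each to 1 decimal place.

Leg 1: track=18.8°, groundspeed=277.9 kt
Leg 2: track=21.0°, groundspeed=276.7 kt
Leg 3: track=87.9°, groundspeed=220.9 kt

Leg 1: heading 25.1°; drift -6.3° → track 18.8°, groundspeed 277.9 kt
Leg 2: heading 27.7°; drift -6.7° → track 21.0°, groundspeed 276.7 kt
Leg 3: heading 100.4°; drift -12.5° → track 87.9°, groundspeed 220.9 kt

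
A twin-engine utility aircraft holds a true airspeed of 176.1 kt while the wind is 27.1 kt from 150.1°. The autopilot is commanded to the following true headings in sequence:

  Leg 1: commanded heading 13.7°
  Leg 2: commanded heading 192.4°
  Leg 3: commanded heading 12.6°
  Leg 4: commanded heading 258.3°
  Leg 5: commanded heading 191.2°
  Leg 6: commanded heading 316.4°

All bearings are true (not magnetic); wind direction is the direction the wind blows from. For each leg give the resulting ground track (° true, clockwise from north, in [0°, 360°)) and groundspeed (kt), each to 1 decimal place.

Leg 1: heading 13.7°; drift -5.5° → track 8.2°, groundspeed 196.6 kt
Leg 2: heading 192.4°; drift +6.7° → track 199.1°, groundspeed 157.1 kt
Leg 3: heading 12.6°; drift -5.3° → track 7.3°, groundspeed 196.9 kt
Leg 4: heading 258.3°; drift +7.9° → track 266.2°, groundspeed 186.4 kt
Leg 5: heading 191.2°; drift +6.5° → track 197.7°, groundspeed 156.7 kt
Leg 6: heading 316.4°; drift +1.8° → track 318.2°, groundspeed 202.5 kt

Leg 1: track=8.2°, groundspeed=196.6 kt
Leg 2: track=199.1°, groundspeed=157.1 kt
Leg 3: track=7.3°, groundspeed=196.9 kt
Leg 4: track=266.2°, groundspeed=186.4 kt
Leg 5: track=197.7°, groundspeed=156.7 kt
Leg 6: track=318.2°, groundspeed=202.5 kt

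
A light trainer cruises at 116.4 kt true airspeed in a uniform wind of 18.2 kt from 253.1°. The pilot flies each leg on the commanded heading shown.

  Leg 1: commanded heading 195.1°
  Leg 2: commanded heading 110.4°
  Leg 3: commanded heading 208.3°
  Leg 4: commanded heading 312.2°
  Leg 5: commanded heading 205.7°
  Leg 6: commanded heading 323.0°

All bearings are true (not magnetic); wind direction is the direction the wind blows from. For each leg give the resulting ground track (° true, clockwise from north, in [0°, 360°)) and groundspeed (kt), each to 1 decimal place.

Leg 1: heading 195.1°; drift -8.2° → track 186.9°, groundspeed 107.9 kt
Leg 2: heading 110.4°; drift -4.8° → track 105.6°, groundspeed 131.3 kt
Leg 3: heading 208.3°; drift -7.1° → track 201.2°, groundspeed 104.3 kt
Leg 4: heading 312.2°; drift +8.3° → track 320.5°, groundspeed 108.2 kt
Leg 5: heading 205.7°; drift -7.3° → track 198.4°, groundspeed 104.9 kt
Leg 6: heading 323.0°; drift +8.8° → track 331.8°, groundspeed 111.5 kt

Leg 1: track=186.9°, groundspeed=107.9 kt
Leg 2: track=105.6°, groundspeed=131.3 kt
Leg 3: track=201.2°, groundspeed=104.3 kt
Leg 4: track=320.5°, groundspeed=108.2 kt
Leg 5: track=198.4°, groundspeed=104.9 kt
Leg 6: track=331.8°, groundspeed=111.5 kt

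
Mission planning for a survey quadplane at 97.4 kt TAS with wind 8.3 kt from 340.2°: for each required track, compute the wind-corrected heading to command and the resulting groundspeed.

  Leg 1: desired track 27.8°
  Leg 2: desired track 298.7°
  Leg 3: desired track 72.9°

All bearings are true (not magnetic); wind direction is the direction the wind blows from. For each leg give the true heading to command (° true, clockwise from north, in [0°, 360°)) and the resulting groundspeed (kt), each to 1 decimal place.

Leg 1: heading=24.2°, groundspeed=91.6 kt
Leg 2: heading=301.9°, groundspeed=91.0 kt
Leg 3: heading=68.0°, groundspeed=97.4 kt

Leg 1: desired track 27.8°; wind correction -3.6° → command heading 24.2°, groundspeed 91.6 kt
Leg 2: desired track 298.7°; wind correction +3.2° → command heading 301.9°, groundspeed 91.0 kt
Leg 3: desired track 72.9°; wind correction -4.9° → command heading 68.0°, groundspeed 97.4 kt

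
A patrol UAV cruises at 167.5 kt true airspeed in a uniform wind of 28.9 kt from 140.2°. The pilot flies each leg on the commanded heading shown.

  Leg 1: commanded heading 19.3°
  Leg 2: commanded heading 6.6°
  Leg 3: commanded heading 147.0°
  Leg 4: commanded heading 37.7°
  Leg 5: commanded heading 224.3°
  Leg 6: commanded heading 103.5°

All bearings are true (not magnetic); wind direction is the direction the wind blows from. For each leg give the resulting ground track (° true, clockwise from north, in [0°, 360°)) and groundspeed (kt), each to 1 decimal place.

Leg 1: track=11.6°, groundspeed=184.0 kt
Leg 2: track=0.2°, groundspeed=188.6 kt
Leg 3: track=148.4°, groundspeed=138.8 kt
Leg 4: track=28.5°, groundspeed=176.0 kt
Leg 5: track=234.2°, groundspeed=167.0 kt
Leg 6: track=96.7°, groundspeed=145.4 kt

Leg 1: heading 19.3°; drift -7.7° → track 11.6°, groundspeed 184.0 kt
Leg 2: heading 6.6°; drift -6.4° → track 0.2°, groundspeed 188.6 kt
Leg 3: heading 147.0°; drift +1.4° → track 148.4°, groundspeed 138.8 kt
Leg 4: heading 37.7°; drift -9.2° → track 28.5°, groundspeed 176.0 kt
Leg 5: heading 224.3°; drift +9.9° → track 234.2°, groundspeed 167.0 kt
Leg 6: heading 103.5°; drift -6.8° → track 96.7°, groundspeed 145.4 kt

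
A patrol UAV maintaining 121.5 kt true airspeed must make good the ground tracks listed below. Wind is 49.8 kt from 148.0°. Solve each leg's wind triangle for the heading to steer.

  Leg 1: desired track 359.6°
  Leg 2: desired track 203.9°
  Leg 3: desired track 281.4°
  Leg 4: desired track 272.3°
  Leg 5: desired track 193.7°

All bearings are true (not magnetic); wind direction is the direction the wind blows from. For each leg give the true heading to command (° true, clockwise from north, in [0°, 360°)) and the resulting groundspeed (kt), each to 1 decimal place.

Leg 1: desired track 359.6°; wind correction +12.4° → command heading 12.0°, groundspeed 161.1 kt
Leg 2: desired track 203.9°; wind correction -19.8° → command heading 184.1°, groundspeed 86.4 kt
Leg 3: desired track 281.4°; wind correction -17.3° → command heading 264.1°, groundspeed 150.2 kt
Leg 4: desired track 272.3°; wind correction -19.8° → command heading 252.5°, groundspeed 142.4 kt
Leg 5: desired track 193.7°; wind correction -17.1° → command heading 176.6°, groundspeed 81.4 kt

Leg 1: heading=12.0°, groundspeed=161.1 kt
Leg 2: heading=184.1°, groundspeed=86.4 kt
Leg 3: heading=264.1°, groundspeed=150.2 kt
Leg 4: heading=252.5°, groundspeed=142.4 kt
Leg 5: heading=176.6°, groundspeed=81.4 kt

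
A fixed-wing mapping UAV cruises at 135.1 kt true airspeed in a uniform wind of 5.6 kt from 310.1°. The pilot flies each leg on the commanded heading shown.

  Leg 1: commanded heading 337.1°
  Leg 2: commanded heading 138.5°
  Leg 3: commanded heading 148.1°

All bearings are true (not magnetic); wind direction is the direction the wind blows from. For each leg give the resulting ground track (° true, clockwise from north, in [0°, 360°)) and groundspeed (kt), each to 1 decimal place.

Leg 1: heading 337.1°; drift +1.1° → track 338.2°, groundspeed 130.1 kt
Leg 2: heading 138.5°; drift -0.3° → track 138.2°, groundspeed 140.6 kt
Leg 3: heading 148.1°; drift -0.7° → track 147.4°, groundspeed 140.4 kt

Leg 1: track=338.2°, groundspeed=130.1 kt
Leg 2: track=138.2°, groundspeed=140.6 kt
Leg 3: track=147.4°, groundspeed=140.4 kt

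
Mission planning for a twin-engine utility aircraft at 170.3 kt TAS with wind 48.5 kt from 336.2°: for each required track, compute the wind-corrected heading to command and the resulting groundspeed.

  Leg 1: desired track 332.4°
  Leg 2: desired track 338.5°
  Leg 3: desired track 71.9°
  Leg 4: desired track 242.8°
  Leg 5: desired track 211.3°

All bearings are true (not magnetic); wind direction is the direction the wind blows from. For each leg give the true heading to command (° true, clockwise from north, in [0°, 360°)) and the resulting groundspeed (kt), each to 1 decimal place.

Leg 1: desired track 332.4°; wind correction +1.1° → command heading 333.5°, groundspeed 121.9 kt
Leg 2: desired track 338.5°; wind correction -0.7° → command heading 337.8°, groundspeed 121.8 kt
Leg 3: desired track 71.9°; wind correction -16.5° → command heading 55.4°, groundspeed 168.1 kt
Leg 4: desired track 242.8°; wind correction +16.5° → command heading 259.3°, groundspeed 166.1 kt
Leg 5: desired track 211.3°; wind correction +13.5° → command heading 224.8°, groundspeed 193.3 kt

Leg 1: heading=333.5°, groundspeed=121.9 kt
Leg 2: heading=337.8°, groundspeed=121.8 kt
Leg 3: heading=55.4°, groundspeed=168.1 kt
Leg 4: heading=259.3°, groundspeed=166.1 kt
Leg 5: heading=224.8°, groundspeed=193.3 kt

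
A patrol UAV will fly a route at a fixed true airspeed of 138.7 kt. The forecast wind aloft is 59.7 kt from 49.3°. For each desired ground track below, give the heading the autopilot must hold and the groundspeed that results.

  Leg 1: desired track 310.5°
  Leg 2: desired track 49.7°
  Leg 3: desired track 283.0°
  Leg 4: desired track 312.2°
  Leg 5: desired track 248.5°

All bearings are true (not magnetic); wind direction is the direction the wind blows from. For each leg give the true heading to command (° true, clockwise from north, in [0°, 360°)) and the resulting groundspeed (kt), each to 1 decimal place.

Leg 1: heading=335.7°, groundspeed=134.7 kt
Leg 2: heading=49.5°, groundspeed=79.0 kt
Leg 3: heading=303.3°, groundspeed=165.4 kt
Leg 4: heading=337.5°, groundspeed=132.8 kt
Leg 5: heading=256.6°, groundspeed=193.7 kt

Leg 1: desired track 310.5°; wind correction +25.2° → command heading 335.7°, groundspeed 134.7 kt
Leg 2: desired track 49.7°; wind correction -0.2° → command heading 49.5°, groundspeed 79.0 kt
Leg 3: desired track 283.0°; wind correction +20.3° → command heading 303.3°, groundspeed 165.4 kt
Leg 4: desired track 312.2°; wind correction +25.3° → command heading 337.5°, groundspeed 132.8 kt
Leg 5: desired track 248.5°; wind correction +8.1° → command heading 256.6°, groundspeed 193.7 kt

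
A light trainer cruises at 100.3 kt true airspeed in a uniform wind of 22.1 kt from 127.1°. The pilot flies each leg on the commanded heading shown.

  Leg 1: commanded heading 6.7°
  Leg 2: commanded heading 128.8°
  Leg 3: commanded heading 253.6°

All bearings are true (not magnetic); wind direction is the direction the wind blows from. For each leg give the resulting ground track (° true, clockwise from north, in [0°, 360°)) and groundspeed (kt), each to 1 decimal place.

Leg 1: heading 6.7°; drift -9.7° → track 357.0°, groundspeed 113.1 kt
Leg 2: heading 128.8°; drift +0.5° → track 129.3°, groundspeed 78.2 kt
Leg 3: heading 253.6°; drift +8.9° → track 262.5°, groundspeed 114.8 kt

Leg 1: track=357.0°, groundspeed=113.1 kt
Leg 2: track=129.3°, groundspeed=78.2 kt
Leg 3: track=262.5°, groundspeed=114.8 kt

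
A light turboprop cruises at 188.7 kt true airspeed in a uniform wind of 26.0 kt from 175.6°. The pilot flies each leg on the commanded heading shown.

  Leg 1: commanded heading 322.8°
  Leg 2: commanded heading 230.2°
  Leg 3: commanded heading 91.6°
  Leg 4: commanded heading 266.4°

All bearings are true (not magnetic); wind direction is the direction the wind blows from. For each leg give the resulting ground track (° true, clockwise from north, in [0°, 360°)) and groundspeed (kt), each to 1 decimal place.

Leg 1: track=326.6°, groundspeed=211.0 kt
Leg 2: track=237.2°, groundspeed=174.9 kt
Leg 3: track=83.7°, groundspeed=187.8 kt
Leg 4: track=274.2°, groundspeed=190.8 kt

Leg 1: heading 322.8°; drift +3.8° → track 326.6°, groundspeed 211.0 kt
Leg 2: heading 230.2°; drift +7.0° → track 237.2°, groundspeed 174.9 kt
Leg 3: heading 91.6°; drift -7.9° → track 83.7°, groundspeed 187.8 kt
Leg 4: heading 266.4°; drift +7.8° → track 274.2°, groundspeed 190.8 kt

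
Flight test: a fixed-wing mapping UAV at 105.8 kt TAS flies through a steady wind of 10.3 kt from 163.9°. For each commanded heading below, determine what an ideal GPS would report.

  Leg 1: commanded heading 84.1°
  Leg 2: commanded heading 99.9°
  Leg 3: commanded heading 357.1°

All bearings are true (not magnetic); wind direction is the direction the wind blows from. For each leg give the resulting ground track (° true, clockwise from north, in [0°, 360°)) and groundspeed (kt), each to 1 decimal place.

Leg 1: heading 84.1°; drift -5.6° → track 78.5°, groundspeed 104.5 kt
Leg 2: heading 99.9°; drift -5.2° → track 94.7°, groundspeed 101.7 kt
Leg 3: heading 357.1°; drift -1.2° → track 355.9°, groundspeed 115.9 kt

Leg 1: track=78.5°, groundspeed=104.5 kt
Leg 2: track=94.7°, groundspeed=101.7 kt
Leg 3: track=355.9°, groundspeed=115.9 kt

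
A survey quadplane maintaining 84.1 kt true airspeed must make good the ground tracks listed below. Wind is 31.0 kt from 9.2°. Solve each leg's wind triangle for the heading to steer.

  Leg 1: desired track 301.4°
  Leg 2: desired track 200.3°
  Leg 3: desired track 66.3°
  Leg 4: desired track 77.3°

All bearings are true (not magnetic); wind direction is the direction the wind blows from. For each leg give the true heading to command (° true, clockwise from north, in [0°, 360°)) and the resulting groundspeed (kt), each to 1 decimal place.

Leg 1: heading=321.4°, groundspeed=67.3 kt
Leg 2: heading=204.4°, groundspeed=114.3 kt
Leg 3: heading=48.3°, groundspeed=63.1 kt
Leg 4: heading=57.3°, groundspeed=67.5 kt

Leg 1: desired track 301.4°; wind correction +20.0° → command heading 321.4°, groundspeed 67.3 kt
Leg 2: desired track 200.3°; wind correction +4.1° → command heading 204.4°, groundspeed 114.3 kt
Leg 3: desired track 66.3°; wind correction -18.0° → command heading 48.3°, groundspeed 63.1 kt
Leg 4: desired track 77.3°; wind correction -20.0° → command heading 57.3°, groundspeed 67.5 kt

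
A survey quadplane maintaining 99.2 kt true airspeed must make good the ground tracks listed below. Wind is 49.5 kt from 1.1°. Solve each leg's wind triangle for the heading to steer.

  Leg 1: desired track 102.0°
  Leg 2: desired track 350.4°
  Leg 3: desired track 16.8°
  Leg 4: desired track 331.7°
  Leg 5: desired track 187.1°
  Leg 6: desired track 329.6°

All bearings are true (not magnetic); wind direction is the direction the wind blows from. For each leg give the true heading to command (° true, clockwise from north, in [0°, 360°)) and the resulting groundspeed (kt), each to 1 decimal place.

Leg 1: desired track 102.0°; wind correction -29.3° → command heading 72.7°, groundspeed 95.8 kt
Leg 2: desired track 350.4°; wind correction +5.3° → command heading 355.7°, groundspeed 50.1 kt
Leg 3: desired track 16.8°; wind correction -7.8° → command heading 9.0°, groundspeed 50.6 kt
Leg 4: desired track 331.7°; wind correction +14.2° → command heading 345.9°, groundspeed 53.1 kt
Leg 5: desired track 187.1°; wind correction +3.0° → command heading 190.1°, groundspeed 148.3 kt
Leg 6: desired track 329.6°; wind correction +15.1° → command heading 344.7°, groundspeed 53.6 kt

Leg 1: heading=72.7°, groundspeed=95.8 kt
Leg 2: heading=355.7°, groundspeed=50.1 kt
Leg 3: heading=9.0°, groundspeed=50.6 kt
Leg 4: heading=345.9°, groundspeed=53.1 kt
Leg 5: heading=190.1°, groundspeed=148.3 kt
Leg 6: heading=344.7°, groundspeed=53.6 kt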